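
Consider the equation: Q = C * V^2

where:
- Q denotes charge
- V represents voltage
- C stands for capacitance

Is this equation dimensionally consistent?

No

Q (charge) has dimensions [I T].
V (voltage) has dimensions [I^-1 L^2 M T^-3].
C (capacitance) has dimensions [I^2 L^-2 M^-1 T^4].

Left side: [I T]
Right side: [L^2 M T^-2]

The two sides have different dimensions, so the equation is NOT dimensionally consistent.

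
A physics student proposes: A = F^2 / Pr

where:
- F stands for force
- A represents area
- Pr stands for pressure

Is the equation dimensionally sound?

No

F (force) has dimensions [L M T^-2].
A (area) has dimensions [L^2].
Pr (pressure) has dimensions [L^-1 M T^-2].

Left side: [L^2]
Right side: [L^3 M T^-2]

The two sides have different dimensions, so the equation is NOT dimensionally consistent.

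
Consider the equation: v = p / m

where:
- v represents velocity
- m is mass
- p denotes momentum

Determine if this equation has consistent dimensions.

Yes

v (velocity) has dimensions [L T^-1].
m (mass) has dimensions [M].
p (momentum) has dimensions [L M T^-1].

Left side: [L T^-1]
Right side: [L T^-1]

Both sides have the same dimensions, so the equation is dimensionally consistent.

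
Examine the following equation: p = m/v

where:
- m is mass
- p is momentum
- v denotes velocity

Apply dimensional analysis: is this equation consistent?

No

m (mass) has dimensions [M].
p (momentum) has dimensions [L M T^-1].
v (velocity) has dimensions [L T^-1].

Left side: [L M T^-1]
Right side: [L^-1 M T]

The two sides have different dimensions, so the equation is NOT dimensionally consistent.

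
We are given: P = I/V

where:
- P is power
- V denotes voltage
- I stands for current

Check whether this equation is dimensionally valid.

No

P (power) has dimensions [L^2 M T^-3].
V (voltage) has dimensions [I^-1 L^2 M T^-3].
I (current) has dimensions [I].

Left side: [L^2 M T^-3]
Right side: [I^2 L^-2 M^-1 T^3]

The two sides have different dimensions, so the equation is NOT dimensionally consistent.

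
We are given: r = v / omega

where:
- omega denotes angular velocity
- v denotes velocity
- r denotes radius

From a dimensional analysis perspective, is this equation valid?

Yes

omega (angular velocity) has dimensions [T^-1].
v (velocity) has dimensions [L T^-1].
r (radius) has dimensions [L].

Left side: [L]
Right side: [L]

Both sides have the same dimensions, so the equation is dimensionally consistent.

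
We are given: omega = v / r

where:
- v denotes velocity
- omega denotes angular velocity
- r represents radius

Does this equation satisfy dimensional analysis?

Yes

v (velocity) has dimensions [L T^-1].
omega (angular velocity) has dimensions [T^-1].
r (radius) has dimensions [L].

Left side: [T^-1]
Right side: [T^-1]

Both sides have the same dimensions, so the equation is dimensionally consistent.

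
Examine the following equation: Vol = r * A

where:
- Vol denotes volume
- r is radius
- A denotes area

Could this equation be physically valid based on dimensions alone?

Yes

Vol (volume) has dimensions [L^3].
r (radius) has dimensions [L].
A (area) has dimensions [L^2].

Left side: [L^3]
Right side: [L^3]

Both sides have the same dimensions, so the equation is dimensionally consistent.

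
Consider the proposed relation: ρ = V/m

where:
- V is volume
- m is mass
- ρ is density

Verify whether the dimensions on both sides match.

No

V (volume) has dimensions [L^3].
m (mass) has dimensions [M].
ρ (density) has dimensions [L^-3 M].

Left side: [L^-3 M]
Right side: [L^3 M^-1]

The two sides have different dimensions, so the equation is NOT dimensionally consistent.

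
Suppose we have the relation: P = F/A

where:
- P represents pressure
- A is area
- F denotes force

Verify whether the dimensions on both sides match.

Yes

P (pressure) has dimensions [L^-1 M T^-2].
A (area) has dimensions [L^2].
F (force) has dimensions [L M T^-2].

Left side: [L^-1 M T^-2]
Right side: [L^-1 M T^-2]

Both sides have the same dimensions, so the equation is dimensionally consistent.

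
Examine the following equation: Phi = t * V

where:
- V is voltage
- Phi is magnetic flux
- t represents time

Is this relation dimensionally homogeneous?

Yes

V (voltage) has dimensions [I^-1 L^2 M T^-3].
Phi (magnetic flux) has dimensions [I^-1 L^2 M T^-2].
t (time) has dimensions [T].

Left side: [I^-1 L^2 M T^-2]
Right side: [I^-1 L^2 M T^-2]

Both sides have the same dimensions, so the equation is dimensionally consistent.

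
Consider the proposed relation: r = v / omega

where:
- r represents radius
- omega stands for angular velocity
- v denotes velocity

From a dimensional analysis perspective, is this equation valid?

Yes

r (radius) has dimensions [L].
omega (angular velocity) has dimensions [T^-1].
v (velocity) has dimensions [L T^-1].

Left side: [L]
Right side: [L]

Both sides have the same dimensions, so the equation is dimensionally consistent.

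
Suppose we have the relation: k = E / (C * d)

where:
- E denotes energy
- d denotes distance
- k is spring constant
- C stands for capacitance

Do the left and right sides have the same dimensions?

No

E (energy) has dimensions [L^2 M T^-2].
d (distance) has dimensions [L].
k (spring constant) has dimensions [M T^-2].
C (capacitance) has dimensions [I^2 L^-2 M^-1 T^4].

Left side: [M T^-2]
Right side: [I^-2 L^3 M^2 T^-6]

The two sides have different dimensions, so the equation is NOT dimensionally consistent.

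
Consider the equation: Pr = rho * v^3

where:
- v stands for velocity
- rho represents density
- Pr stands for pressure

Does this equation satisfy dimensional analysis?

No

v (velocity) has dimensions [L T^-1].
rho (density) has dimensions [L^-3 M].
Pr (pressure) has dimensions [L^-1 M T^-2].

Left side: [L^-1 M T^-2]
Right side: [M T^-3]

The two sides have different dimensions, so the equation is NOT dimensionally consistent.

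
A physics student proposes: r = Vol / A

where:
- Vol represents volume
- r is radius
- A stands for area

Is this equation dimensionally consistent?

Yes

Vol (volume) has dimensions [L^3].
r (radius) has dimensions [L].
A (area) has dimensions [L^2].

Left side: [L]
Right side: [L]

Both sides have the same dimensions, so the equation is dimensionally consistent.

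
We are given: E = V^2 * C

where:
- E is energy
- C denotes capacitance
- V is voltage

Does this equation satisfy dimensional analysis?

Yes

E (energy) has dimensions [L^2 M T^-2].
C (capacitance) has dimensions [I^2 L^-2 M^-1 T^4].
V (voltage) has dimensions [I^-1 L^2 M T^-3].

Left side: [L^2 M T^-2]
Right side: [L^2 M T^-2]

Both sides have the same dimensions, so the equation is dimensionally consistent.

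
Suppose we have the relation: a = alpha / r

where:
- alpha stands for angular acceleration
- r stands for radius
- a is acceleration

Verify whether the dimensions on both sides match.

No

alpha (angular acceleration) has dimensions [T^-2].
r (radius) has dimensions [L].
a (acceleration) has dimensions [L T^-2].

Left side: [L T^-2]
Right side: [L^-1 T^-2]

The two sides have different dimensions, so the equation is NOT dimensionally consistent.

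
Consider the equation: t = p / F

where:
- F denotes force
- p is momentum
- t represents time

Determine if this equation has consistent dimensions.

Yes

F (force) has dimensions [L M T^-2].
p (momentum) has dimensions [L M T^-1].
t (time) has dimensions [T].

Left side: [T]
Right side: [T]

Both sides have the same dimensions, so the equation is dimensionally consistent.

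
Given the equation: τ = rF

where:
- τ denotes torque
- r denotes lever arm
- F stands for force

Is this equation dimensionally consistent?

Yes

τ (torque) has dimensions [L^2 M T^-2].
r (lever arm) has dimensions [L].
F (force) has dimensions [L M T^-2].

Left side: [L^2 M T^-2]
Right side: [L^2 M T^-2]

Both sides have the same dimensions, so the equation is dimensionally consistent.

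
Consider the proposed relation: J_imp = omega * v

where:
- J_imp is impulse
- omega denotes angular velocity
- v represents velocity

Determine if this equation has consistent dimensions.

No

J_imp (impulse) has dimensions [L M T^-1].
omega (angular velocity) has dimensions [T^-1].
v (velocity) has dimensions [L T^-1].

Left side: [L M T^-1]
Right side: [L T^-2]

The two sides have different dimensions, so the equation is NOT dimensionally consistent.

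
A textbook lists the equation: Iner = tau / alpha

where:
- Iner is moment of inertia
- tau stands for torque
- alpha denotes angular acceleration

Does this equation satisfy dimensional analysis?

Yes

Iner (moment of inertia) has dimensions [L^2 M].
tau (torque) has dimensions [L^2 M T^-2].
alpha (angular acceleration) has dimensions [T^-2].

Left side: [L^2 M]
Right side: [L^2 M]

Both sides have the same dimensions, so the equation is dimensionally consistent.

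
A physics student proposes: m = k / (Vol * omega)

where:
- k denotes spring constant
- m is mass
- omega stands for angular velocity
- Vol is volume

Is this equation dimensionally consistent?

No

k (spring constant) has dimensions [M T^-2].
m (mass) has dimensions [M].
omega (angular velocity) has dimensions [T^-1].
Vol (volume) has dimensions [L^3].

Left side: [M]
Right side: [L^-3 M T^-1]

The two sides have different dimensions, so the equation is NOT dimensionally consistent.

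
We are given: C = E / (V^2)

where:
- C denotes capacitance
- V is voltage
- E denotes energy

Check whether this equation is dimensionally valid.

Yes

C (capacitance) has dimensions [I^2 L^-2 M^-1 T^4].
V (voltage) has dimensions [I^-1 L^2 M T^-3].
E (energy) has dimensions [L^2 M T^-2].

Left side: [I^2 L^-2 M^-1 T^4]
Right side: [I^2 L^-2 M^-1 T^4]

Both sides have the same dimensions, so the equation is dimensionally consistent.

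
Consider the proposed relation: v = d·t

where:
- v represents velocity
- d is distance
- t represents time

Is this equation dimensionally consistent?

No

v (velocity) has dimensions [L T^-1].
d (distance) has dimensions [L].
t (time) has dimensions [T].

Left side: [L T^-1]
Right side: [L T]

The two sides have different dimensions, so the equation is NOT dimensionally consistent.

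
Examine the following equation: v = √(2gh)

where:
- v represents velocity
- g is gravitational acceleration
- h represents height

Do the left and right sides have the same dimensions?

Yes

v (velocity) has dimensions [L T^-1].
g (gravitational acceleration) has dimensions [L T^-2].
h (height) has dimensions [L].

Left side: [L T^-1]
Right side: [L T^-1]

Both sides have the same dimensions, so the equation is dimensionally consistent.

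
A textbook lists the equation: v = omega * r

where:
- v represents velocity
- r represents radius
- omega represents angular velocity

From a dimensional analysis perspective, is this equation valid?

Yes

v (velocity) has dimensions [L T^-1].
r (radius) has dimensions [L].
omega (angular velocity) has dimensions [T^-1].

Left side: [L T^-1]
Right side: [L T^-1]

Both sides have the same dimensions, so the equation is dimensionally consistent.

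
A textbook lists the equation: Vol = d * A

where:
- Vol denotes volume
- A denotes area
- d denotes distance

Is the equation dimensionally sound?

Yes

Vol (volume) has dimensions [L^3].
A (area) has dimensions [L^2].
d (distance) has dimensions [L].

Left side: [L^3]
Right side: [L^3]

Both sides have the same dimensions, so the equation is dimensionally consistent.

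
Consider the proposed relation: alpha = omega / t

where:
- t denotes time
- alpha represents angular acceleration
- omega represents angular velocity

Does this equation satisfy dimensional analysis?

Yes

t (time) has dimensions [T].
alpha (angular acceleration) has dimensions [T^-2].
omega (angular velocity) has dimensions [T^-1].

Left side: [T^-2]
Right side: [T^-2]

Both sides have the same dimensions, so the equation is dimensionally consistent.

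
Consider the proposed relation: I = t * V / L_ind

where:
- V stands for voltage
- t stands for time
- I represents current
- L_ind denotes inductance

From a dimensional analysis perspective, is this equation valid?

Yes

V (voltage) has dimensions [I^-1 L^2 M T^-3].
t (time) has dimensions [T].
I (current) has dimensions [I].
L_ind (inductance) has dimensions [I^-2 L^2 M T^-2].

Left side: [I]
Right side: [I]

Both sides have the same dimensions, so the equation is dimensionally consistent.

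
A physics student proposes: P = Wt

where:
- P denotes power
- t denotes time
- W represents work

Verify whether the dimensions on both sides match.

No

P (power) has dimensions [L^2 M T^-3].
t (time) has dimensions [T].
W (work) has dimensions [L^2 M T^-2].

Left side: [L^2 M T^-3]
Right side: [L^2 M T^-1]

The two sides have different dimensions, so the equation is NOT dimensionally consistent.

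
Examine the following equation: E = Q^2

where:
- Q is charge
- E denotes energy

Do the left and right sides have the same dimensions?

No

Q (charge) has dimensions [I T].
E (energy) has dimensions [L^2 M T^-2].

Left side: [L^2 M T^-2]
Right side: [I^2 T^2]

The two sides have different dimensions, so the equation is NOT dimensionally consistent.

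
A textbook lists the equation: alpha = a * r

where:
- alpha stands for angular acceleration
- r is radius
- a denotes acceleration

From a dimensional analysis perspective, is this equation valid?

No

alpha (angular acceleration) has dimensions [T^-2].
r (radius) has dimensions [L].
a (acceleration) has dimensions [L T^-2].

Left side: [T^-2]
Right side: [L^2 T^-2]

The two sides have different dimensions, so the equation is NOT dimensionally consistent.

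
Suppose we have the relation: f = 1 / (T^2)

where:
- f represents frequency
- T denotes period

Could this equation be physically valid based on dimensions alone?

No

f (frequency) has dimensions [T^-1].
T (period) has dimensions [T].

Left side: [T^-1]
Right side: [T^-2]

The two sides have different dimensions, so the equation is NOT dimensionally consistent.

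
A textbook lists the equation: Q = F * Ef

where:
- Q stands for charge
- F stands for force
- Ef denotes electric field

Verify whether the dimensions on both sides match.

No

Q (charge) has dimensions [I T].
F (force) has dimensions [L M T^-2].
Ef (electric field) has dimensions [I^-1 L M T^-3].

Left side: [I T]
Right side: [I^-1 L^2 M^2 T^-5]

The two sides have different dimensions, so the equation is NOT dimensionally consistent.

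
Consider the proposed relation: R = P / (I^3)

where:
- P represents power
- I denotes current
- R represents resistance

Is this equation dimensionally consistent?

No

P (power) has dimensions [L^2 M T^-3].
I (current) has dimensions [I].
R (resistance) has dimensions [I^-2 L^2 M T^-3].

Left side: [I^-2 L^2 M T^-3]
Right side: [I^-3 L^2 M T^-3]

The two sides have different dimensions, so the equation is NOT dimensionally consistent.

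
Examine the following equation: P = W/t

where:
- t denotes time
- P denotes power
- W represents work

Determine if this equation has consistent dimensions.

Yes

t (time) has dimensions [T].
P (power) has dimensions [L^2 M T^-3].
W (work) has dimensions [L^2 M T^-2].

Left side: [L^2 M T^-3]
Right side: [L^2 M T^-3]

Both sides have the same dimensions, so the equation is dimensionally consistent.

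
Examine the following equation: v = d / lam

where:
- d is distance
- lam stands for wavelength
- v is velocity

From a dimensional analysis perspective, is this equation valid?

No

d (distance) has dimensions [L].
lam (wavelength) has dimensions [L].
v (velocity) has dimensions [L T^-1].

Left side: [L T^-1]
Right side: [dimensionless]

The two sides have different dimensions, so the equation is NOT dimensionally consistent.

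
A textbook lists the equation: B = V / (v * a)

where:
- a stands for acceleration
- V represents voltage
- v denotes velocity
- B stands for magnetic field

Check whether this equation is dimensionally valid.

No

a (acceleration) has dimensions [L T^-2].
V (voltage) has dimensions [I^-1 L^2 M T^-3].
v (velocity) has dimensions [L T^-1].
B (magnetic field) has dimensions [I^-1 M T^-2].

Left side: [I^-1 M T^-2]
Right side: [I^-1 M]

The two sides have different dimensions, so the equation is NOT dimensionally consistent.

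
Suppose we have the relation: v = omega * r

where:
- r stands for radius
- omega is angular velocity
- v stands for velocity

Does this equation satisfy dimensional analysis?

Yes

r (radius) has dimensions [L].
omega (angular velocity) has dimensions [T^-1].
v (velocity) has dimensions [L T^-1].

Left side: [L T^-1]
Right side: [L T^-1]

Both sides have the same dimensions, so the equation is dimensionally consistent.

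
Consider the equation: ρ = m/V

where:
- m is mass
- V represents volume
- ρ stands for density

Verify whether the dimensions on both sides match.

Yes

m (mass) has dimensions [M].
V (volume) has dimensions [L^3].
ρ (density) has dimensions [L^-3 M].

Left side: [L^-3 M]
Right side: [L^-3 M]

Both sides have the same dimensions, so the equation is dimensionally consistent.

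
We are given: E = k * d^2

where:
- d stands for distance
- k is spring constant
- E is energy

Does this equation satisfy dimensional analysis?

Yes

d (distance) has dimensions [L].
k (spring constant) has dimensions [M T^-2].
E (energy) has dimensions [L^2 M T^-2].

Left side: [L^2 M T^-2]
Right side: [L^2 M T^-2]

Both sides have the same dimensions, so the equation is dimensionally consistent.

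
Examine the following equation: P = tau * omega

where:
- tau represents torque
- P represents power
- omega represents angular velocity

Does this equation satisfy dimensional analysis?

Yes

tau (torque) has dimensions [L^2 M T^-2].
P (power) has dimensions [L^2 M T^-3].
omega (angular velocity) has dimensions [T^-1].

Left side: [L^2 M T^-3]
Right side: [L^2 M T^-3]

Both sides have the same dimensions, so the equation is dimensionally consistent.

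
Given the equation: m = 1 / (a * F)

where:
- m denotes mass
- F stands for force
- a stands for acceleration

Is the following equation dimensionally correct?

No

m (mass) has dimensions [M].
F (force) has dimensions [L M T^-2].
a (acceleration) has dimensions [L T^-2].

Left side: [M]
Right side: [L^-2 M^-1 T^4]

The two sides have different dimensions, so the equation is NOT dimensionally consistent.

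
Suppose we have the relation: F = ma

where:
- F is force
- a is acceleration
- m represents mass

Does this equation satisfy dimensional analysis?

Yes

F (force) has dimensions [L M T^-2].
a (acceleration) has dimensions [L T^-2].
m (mass) has dimensions [M].

Left side: [L M T^-2]
Right side: [L M T^-2]

Both sides have the same dimensions, so the equation is dimensionally consistent.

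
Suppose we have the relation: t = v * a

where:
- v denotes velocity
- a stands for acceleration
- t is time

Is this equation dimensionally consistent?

No

v (velocity) has dimensions [L T^-1].
a (acceleration) has dimensions [L T^-2].
t (time) has dimensions [T].

Left side: [T]
Right side: [L^2 T^-3]

The two sides have different dimensions, so the equation is NOT dimensionally consistent.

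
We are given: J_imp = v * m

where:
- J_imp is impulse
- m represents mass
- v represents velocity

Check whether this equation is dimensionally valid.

Yes

J_imp (impulse) has dimensions [L M T^-1].
m (mass) has dimensions [M].
v (velocity) has dimensions [L T^-1].

Left side: [L M T^-1]
Right side: [L M T^-1]

Both sides have the same dimensions, so the equation is dimensionally consistent.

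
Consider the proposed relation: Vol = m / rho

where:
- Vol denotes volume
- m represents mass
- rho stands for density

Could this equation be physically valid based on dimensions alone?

Yes

Vol (volume) has dimensions [L^3].
m (mass) has dimensions [M].
rho (density) has dimensions [L^-3 M].

Left side: [L^3]
Right side: [L^3]

Both sides have the same dimensions, so the equation is dimensionally consistent.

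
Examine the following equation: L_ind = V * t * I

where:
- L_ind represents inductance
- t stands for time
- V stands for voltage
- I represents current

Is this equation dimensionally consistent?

No

L_ind (inductance) has dimensions [I^-2 L^2 M T^-2].
t (time) has dimensions [T].
V (voltage) has dimensions [I^-1 L^2 M T^-3].
I (current) has dimensions [I].

Left side: [I^-2 L^2 M T^-2]
Right side: [L^2 M T^-2]

The two sides have different dimensions, so the equation is NOT dimensionally consistent.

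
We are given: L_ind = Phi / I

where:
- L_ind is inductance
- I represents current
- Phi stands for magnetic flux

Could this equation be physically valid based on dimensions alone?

Yes

L_ind (inductance) has dimensions [I^-2 L^2 M T^-2].
I (current) has dimensions [I].
Phi (magnetic flux) has dimensions [I^-1 L^2 M T^-2].

Left side: [I^-2 L^2 M T^-2]
Right side: [I^-2 L^2 M T^-2]

Both sides have the same dimensions, so the equation is dimensionally consistent.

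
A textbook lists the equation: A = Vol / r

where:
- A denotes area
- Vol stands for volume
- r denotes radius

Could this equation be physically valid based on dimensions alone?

Yes

A (area) has dimensions [L^2].
Vol (volume) has dimensions [L^3].
r (radius) has dimensions [L].

Left side: [L^2]
Right side: [L^2]

Both sides have the same dimensions, so the equation is dimensionally consistent.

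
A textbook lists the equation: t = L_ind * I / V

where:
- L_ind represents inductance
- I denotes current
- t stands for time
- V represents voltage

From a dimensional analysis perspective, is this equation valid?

Yes

L_ind (inductance) has dimensions [I^-2 L^2 M T^-2].
I (current) has dimensions [I].
t (time) has dimensions [T].
V (voltage) has dimensions [I^-1 L^2 M T^-3].

Left side: [T]
Right side: [T]

Both sides have the same dimensions, so the equation is dimensionally consistent.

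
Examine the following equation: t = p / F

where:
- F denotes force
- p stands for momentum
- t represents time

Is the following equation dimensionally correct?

Yes

F (force) has dimensions [L M T^-2].
p (momentum) has dimensions [L M T^-1].
t (time) has dimensions [T].

Left side: [T]
Right side: [T]

Both sides have the same dimensions, so the equation is dimensionally consistent.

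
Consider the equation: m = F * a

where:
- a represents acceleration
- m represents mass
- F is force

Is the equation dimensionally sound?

No

a (acceleration) has dimensions [L T^-2].
m (mass) has dimensions [M].
F (force) has dimensions [L M T^-2].

Left side: [M]
Right side: [L^2 M T^-4]

The two sides have different dimensions, so the equation is NOT dimensionally consistent.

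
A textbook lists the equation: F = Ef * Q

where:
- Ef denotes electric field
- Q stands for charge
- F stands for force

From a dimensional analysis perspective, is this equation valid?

Yes

Ef (electric field) has dimensions [I^-1 L M T^-3].
Q (charge) has dimensions [I T].
F (force) has dimensions [L M T^-2].

Left side: [L M T^-2]
Right side: [L M T^-2]

Both sides have the same dimensions, so the equation is dimensionally consistent.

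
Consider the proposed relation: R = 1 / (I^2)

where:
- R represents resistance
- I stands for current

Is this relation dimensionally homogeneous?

No

R (resistance) has dimensions [I^-2 L^2 M T^-3].
I (current) has dimensions [I].

Left side: [I^-2 L^2 M T^-3]
Right side: [I^-2]

The two sides have different dimensions, so the equation is NOT dimensionally consistent.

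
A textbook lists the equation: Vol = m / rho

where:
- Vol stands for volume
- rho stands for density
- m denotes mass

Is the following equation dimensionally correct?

Yes

Vol (volume) has dimensions [L^3].
rho (density) has dimensions [L^-3 M].
m (mass) has dimensions [M].

Left side: [L^3]
Right side: [L^3]

Both sides have the same dimensions, so the equation is dimensionally consistent.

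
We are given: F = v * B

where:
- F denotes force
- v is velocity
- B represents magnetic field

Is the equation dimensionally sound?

No

F (force) has dimensions [L M T^-2].
v (velocity) has dimensions [L T^-1].
B (magnetic field) has dimensions [I^-1 M T^-2].

Left side: [L M T^-2]
Right side: [I^-1 L M T^-3]

The two sides have different dimensions, so the equation is NOT dimensionally consistent.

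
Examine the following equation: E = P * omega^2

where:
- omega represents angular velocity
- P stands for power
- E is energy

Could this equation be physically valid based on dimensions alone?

No

omega (angular velocity) has dimensions [T^-1].
P (power) has dimensions [L^2 M T^-3].
E (energy) has dimensions [L^2 M T^-2].

Left side: [L^2 M T^-2]
Right side: [L^2 M T^-5]

The two sides have different dimensions, so the equation is NOT dimensionally consistent.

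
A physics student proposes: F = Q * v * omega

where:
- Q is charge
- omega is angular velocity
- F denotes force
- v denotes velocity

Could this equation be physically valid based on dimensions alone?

No

Q (charge) has dimensions [I T].
omega (angular velocity) has dimensions [T^-1].
F (force) has dimensions [L M T^-2].
v (velocity) has dimensions [L T^-1].

Left side: [L M T^-2]
Right side: [I L T^-1]

The two sides have different dimensions, so the equation is NOT dimensionally consistent.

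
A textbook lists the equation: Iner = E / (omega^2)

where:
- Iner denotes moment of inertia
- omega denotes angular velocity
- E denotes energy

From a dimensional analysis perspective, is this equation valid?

Yes

Iner (moment of inertia) has dimensions [L^2 M].
omega (angular velocity) has dimensions [T^-1].
E (energy) has dimensions [L^2 M T^-2].

Left side: [L^2 M]
Right side: [L^2 M]

Both sides have the same dimensions, so the equation is dimensionally consistent.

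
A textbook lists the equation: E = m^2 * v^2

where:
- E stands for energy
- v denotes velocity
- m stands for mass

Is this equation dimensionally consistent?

No

E (energy) has dimensions [L^2 M T^-2].
v (velocity) has dimensions [L T^-1].
m (mass) has dimensions [M].

Left side: [L^2 M T^-2]
Right side: [L^2 M^2 T^-2]

The two sides have different dimensions, so the equation is NOT dimensionally consistent.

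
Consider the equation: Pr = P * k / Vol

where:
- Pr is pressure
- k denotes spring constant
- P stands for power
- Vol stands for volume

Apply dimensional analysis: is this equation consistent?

No

Pr (pressure) has dimensions [L^-1 M T^-2].
k (spring constant) has dimensions [M T^-2].
P (power) has dimensions [L^2 M T^-3].
Vol (volume) has dimensions [L^3].

Left side: [L^-1 M T^-2]
Right side: [L^-1 M^2 T^-5]

The two sides have different dimensions, so the equation is NOT dimensionally consistent.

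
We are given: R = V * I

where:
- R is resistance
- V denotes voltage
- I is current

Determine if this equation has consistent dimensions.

No

R (resistance) has dimensions [I^-2 L^2 M T^-3].
V (voltage) has dimensions [I^-1 L^2 M T^-3].
I (current) has dimensions [I].

Left side: [I^-2 L^2 M T^-3]
Right side: [L^2 M T^-3]

The two sides have different dimensions, so the equation is NOT dimensionally consistent.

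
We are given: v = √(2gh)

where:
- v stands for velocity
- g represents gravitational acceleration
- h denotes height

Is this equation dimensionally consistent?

Yes

v (velocity) has dimensions [L T^-1].
g (gravitational acceleration) has dimensions [L T^-2].
h (height) has dimensions [L].

Left side: [L T^-1]
Right side: [L T^-1]

Both sides have the same dimensions, so the equation is dimensionally consistent.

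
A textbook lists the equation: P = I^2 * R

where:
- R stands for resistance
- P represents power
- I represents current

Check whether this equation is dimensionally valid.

Yes

R (resistance) has dimensions [I^-2 L^2 M T^-3].
P (power) has dimensions [L^2 M T^-3].
I (current) has dimensions [I].

Left side: [L^2 M T^-3]
Right side: [L^2 M T^-3]

Both sides have the same dimensions, so the equation is dimensionally consistent.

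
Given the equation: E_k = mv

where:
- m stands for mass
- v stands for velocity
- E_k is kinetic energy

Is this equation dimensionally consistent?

No

m (mass) has dimensions [M].
v (velocity) has dimensions [L T^-1].
E_k (kinetic energy) has dimensions [L^2 M T^-2].

Left side: [L^2 M T^-2]
Right side: [L M T^-1]

The two sides have different dimensions, so the equation is NOT dimensionally consistent.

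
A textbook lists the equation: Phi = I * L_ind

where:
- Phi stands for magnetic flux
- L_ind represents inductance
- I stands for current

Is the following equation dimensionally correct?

Yes

Phi (magnetic flux) has dimensions [I^-1 L^2 M T^-2].
L_ind (inductance) has dimensions [I^-2 L^2 M T^-2].
I (current) has dimensions [I].

Left side: [I^-1 L^2 M T^-2]
Right side: [I^-1 L^2 M T^-2]

Both sides have the same dimensions, so the equation is dimensionally consistent.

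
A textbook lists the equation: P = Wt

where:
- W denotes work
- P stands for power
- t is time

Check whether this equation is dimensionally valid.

No

W (work) has dimensions [L^2 M T^-2].
P (power) has dimensions [L^2 M T^-3].
t (time) has dimensions [T].

Left side: [L^2 M T^-3]
Right side: [L^2 M T^-1]

The two sides have different dimensions, so the equation is NOT dimensionally consistent.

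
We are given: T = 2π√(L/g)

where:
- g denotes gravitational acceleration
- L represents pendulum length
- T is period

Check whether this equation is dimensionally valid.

Yes

g (gravitational acceleration) has dimensions [L T^-2].
L (pendulum length) has dimensions [L].
T (period) has dimensions [T].

Left side: [T]
Right side: [T]

Both sides have the same dimensions, so the equation is dimensionally consistent.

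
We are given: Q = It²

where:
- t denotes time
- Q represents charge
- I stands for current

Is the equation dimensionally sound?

No

t (time) has dimensions [T].
Q (charge) has dimensions [I T].
I (current) has dimensions [I].

Left side: [I T]
Right side: [I T^2]

The two sides have different dimensions, so the equation is NOT dimensionally consistent.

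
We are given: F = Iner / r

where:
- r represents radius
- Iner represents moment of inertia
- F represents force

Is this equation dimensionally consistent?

No

r (radius) has dimensions [L].
Iner (moment of inertia) has dimensions [L^2 M].
F (force) has dimensions [L M T^-2].

Left side: [L M T^-2]
Right side: [L M]

The two sides have different dimensions, so the equation is NOT dimensionally consistent.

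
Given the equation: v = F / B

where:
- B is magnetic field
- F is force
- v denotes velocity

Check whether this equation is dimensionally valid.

No

B (magnetic field) has dimensions [I^-1 M T^-2].
F (force) has dimensions [L M T^-2].
v (velocity) has dimensions [L T^-1].

Left side: [L T^-1]
Right side: [I L]

The two sides have different dimensions, so the equation is NOT dimensionally consistent.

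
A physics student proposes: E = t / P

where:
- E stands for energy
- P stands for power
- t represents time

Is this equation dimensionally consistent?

No

E (energy) has dimensions [L^2 M T^-2].
P (power) has dimensions [L^2 M T^-3].
t (time) has dimensions [T].

Left side: [L^2 M T^-2]
Right side: [L^-2 M^-1 T^4]

The two sides have different dimensions, so the equation is NOT dimensionally consistent.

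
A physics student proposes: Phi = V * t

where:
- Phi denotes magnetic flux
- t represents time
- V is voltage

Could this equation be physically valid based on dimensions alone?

Yes

Phi (magnetic flux) has dimensions [I^-1 L^2 M T^-2].
t (time) has dimensions [T].
V (voltage) has dimensions [I^-1 L^2 M T^-3].

Left side: [I^-1 L^2 M T^-2]
Right side: [I^-1 L^2 M T^-2]

Both sides have the same dimensions, so the equation is dimensionally consistent.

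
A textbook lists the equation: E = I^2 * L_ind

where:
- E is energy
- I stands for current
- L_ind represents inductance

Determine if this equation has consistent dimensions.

Yes

E (energy) has dimensions [L^2 M T^-2].
I (current) has dimensions [I].
L_ind (inductance) has dimensions [I^-2 L^2 M T^-2].

Left side: [L^2 M T^-2]
Right side: [L^2 M T^-2]

Both sides have the same dimensions, so the equation is dimensionally consistent.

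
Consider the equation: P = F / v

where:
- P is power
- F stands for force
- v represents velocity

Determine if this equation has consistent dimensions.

No

P (power) has dimensions [L^2 M T^-3].
F (force) has dimensions [L M T^-2].
v (velocity) has dimensions [L T^-1].

Left side: [L^2 M T^-3]
Right side: [M T^-1]

The two sides have different dimensions, so the equation is NOT dimensionally consistent.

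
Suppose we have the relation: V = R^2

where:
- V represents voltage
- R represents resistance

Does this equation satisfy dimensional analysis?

No

V (voltage) has dimensions [I^-1 L^2 M T^-3].
R (resistance) has dimensions [I^-2 L^2 M T^-3].

Left side: [I^-1 L^2 M T^-3]
Right side: [I^-4 L^4 M^2 T^-6]

The two sides have different dimensions, so the equation is NOT dimensionally consistent.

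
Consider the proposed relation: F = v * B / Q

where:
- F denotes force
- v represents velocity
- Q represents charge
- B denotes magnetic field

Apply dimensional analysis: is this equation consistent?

No

F (force) has dimensions [L M T^-2].
v (velocity) has dimensions [L T^-1].
Q (charge) has dimensions [I T].
B (magnetic field) has dimensions [I^-1 M T^-2].

Left side: [L M T^-2]
Right side: [I^-2 L M T^-4]

The two sides have different dimensions, so the equation is NOT dimensionally consistent.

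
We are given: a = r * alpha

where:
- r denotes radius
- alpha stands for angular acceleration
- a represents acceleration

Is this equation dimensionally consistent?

Yes

r (radius) has dimensions [L].
alpha (angular acceleration) has dimensions [T^-2].
a (acceleration) has dimensions [L T^-2].

Left side: [L T^-2]
Right side: [L T^-2]

Both sides have the same dimensions, so the equation is dimensionally consistent.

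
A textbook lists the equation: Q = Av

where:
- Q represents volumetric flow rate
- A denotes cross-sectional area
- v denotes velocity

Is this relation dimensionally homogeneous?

Yes

Q (volumetric flow rate) has dimensions [L^3 T^-1].
A (cross-sectional area) has dimensions [L^2].
v (velocity) has dimensions [L T^-1].

Left side: [L^3 T^-1]
Right side: [L^3 T^-1]

Both sides have the same dimensions, so the equation is dimensionally consistent.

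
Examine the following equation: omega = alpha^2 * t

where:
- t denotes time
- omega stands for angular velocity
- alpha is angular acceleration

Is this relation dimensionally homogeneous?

No

t (time) has dimensions [T].
omega (angular velocity) has dimensions [T^-1].
alpha (angular acceleration) has dimensions [T^-2].

Left side: [T^-1]
Right side: [T^-3]

The two sides have different dimensions, so the equation is NOT dimensionally consistent.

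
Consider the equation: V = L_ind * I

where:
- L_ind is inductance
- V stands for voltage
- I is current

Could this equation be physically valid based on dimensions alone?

No

L_ind (inductance) has dimensions [I^-2 L^2 M T^-2].
V (voltage) has dimensions [I^-1 L^2 M T^-3].
I (current) has dimensions [I].

Left side: [I^-1 L^2 M T^-3]
Right side: [I^-1 L^2 M T^-2]

The two sides have different dimensions, so the equation is NOT dimensionally consistent.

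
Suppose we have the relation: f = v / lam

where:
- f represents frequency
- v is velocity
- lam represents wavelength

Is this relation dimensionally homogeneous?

Yes

f (frequency) has dimensions [T^-1].
v (velocity) has dimensions [L T^-1].
lam (wavelength) has dimensions [L].

Left side: [T^-1]
Right side: [T^-1]

Both sides have the same dimensions, so the equation is dimensionally consistent.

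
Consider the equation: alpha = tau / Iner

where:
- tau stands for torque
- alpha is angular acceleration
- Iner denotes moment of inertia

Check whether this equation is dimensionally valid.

Yes

tau (torque) has dimensions [L^2 M T^-2].
alpha (angular acceleration) has dimensions [T^-2].
Iner (moment of inertia) has dimensions [L^2 M].

Left side: [T^-2]
Right side: [T^-2]

Both sides have the same dimensions, so the equation is dimensionally consistent.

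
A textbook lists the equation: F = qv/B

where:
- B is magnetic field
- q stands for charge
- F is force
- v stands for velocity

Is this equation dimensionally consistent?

No

B (magnetic field) has dimensions [I^-1 M T^-2].
q (charge) has dimensions [I T].
F (force) has dimensions [L M T^-2].
v (velocity) has dimensions [L T^-1].

Left side: [L M T^-2]
Right side: [I^2 L M^-1 T^2]

The two sides have different dimensions, so the equation is NOT dimensionally consistent.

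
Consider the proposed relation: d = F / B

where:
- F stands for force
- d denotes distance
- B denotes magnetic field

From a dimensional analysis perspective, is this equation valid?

No

F (force) has dimensions [L M T^-2].
d (distance) has dimensions [L].
B (magnetic field) has dimensions [I^-1 M T^-2].

Left side: [L]
Right side: [I L]

The two sides have different dimensions, so the equation is NOT dimensionally consistent.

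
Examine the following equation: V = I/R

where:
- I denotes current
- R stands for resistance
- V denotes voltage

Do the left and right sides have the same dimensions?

No

I (current) has dimensions [I].
R (resistance) has dimensions [I^-2 L^2 M T^-3].
V (voltage) has dimensions [I^-1 L^2 M T^-3].

Left side: [I^-1 L^2 M T^-3]
Right side: [I^3 L^-2 M^-1 T^3]

The two sides have different dimensions, so the equation is NOT dimensionally consistent.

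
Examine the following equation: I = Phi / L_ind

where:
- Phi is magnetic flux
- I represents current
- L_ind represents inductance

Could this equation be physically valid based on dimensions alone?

Yes

Phi (magnetic flux) has dimensions [I^-1 L^2 M T^-2].
I (current) has dimensions [I].
L_ind (inductance) has dimensions [I^-2 L^2 M T^-2].

Left side: [I]
Right side: [I]

Both sides have the same dimensions, so the equation is dimensionally consistent.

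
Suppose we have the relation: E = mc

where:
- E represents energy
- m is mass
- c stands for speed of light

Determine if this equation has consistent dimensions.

No

E (energy) has dimensions [L^2 M T^-2].
m (mass) has dimensions [M].
c (speed of light) has dimensions [L T^-1].

Left side: [L^2 M T^-2]
Right side: [L M T^-1]

The two sides have different dimensions, so the equation is NOT dimensionally consistent.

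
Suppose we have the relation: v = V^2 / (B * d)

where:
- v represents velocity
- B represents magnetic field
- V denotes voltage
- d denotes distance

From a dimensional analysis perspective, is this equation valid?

No

v (velocity) has dimensions [L T^-1].
B (magnetic field) has dimensions [I^-1 M T^-2].
V (voltage) has dimensions [I^-1 L^2 M T^-3].
d (distance) has dimensions [L].

Left side: [L T^-1]
Right side: [I^-1 L^3 M T^-4]

The two sides have different dimensions, so the equation is NOT dimensionally consistent.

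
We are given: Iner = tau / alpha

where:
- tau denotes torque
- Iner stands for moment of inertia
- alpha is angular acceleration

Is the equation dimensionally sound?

Yes

tau (torque) has dimensions [L^2 M T^-2].
Iner (moment of inertia) has dimensions [L^2 M].
alpha (angular acceleration) has dimensions [T^-2].

Left side: [L^2 M]
Right side: [L^2 M]

Both sides have the same dimensions, so the equation is dimensionally consistent.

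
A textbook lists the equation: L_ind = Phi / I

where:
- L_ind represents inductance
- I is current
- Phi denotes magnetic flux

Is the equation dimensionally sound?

Yes

L_ind (inductance) has dimensions [I^-2 L^2 M T^-2].
I (current) has dimensions [I].
Phi (magnetic flux) has dimensions [I^-1 L^2 M T^-2].

Left side: [I^-2 L^2 M T^-2]
Right side: [I^-2 L^2 M T^-2]

Both sides have the same dimensions, so the equation is dimensionally consistent.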